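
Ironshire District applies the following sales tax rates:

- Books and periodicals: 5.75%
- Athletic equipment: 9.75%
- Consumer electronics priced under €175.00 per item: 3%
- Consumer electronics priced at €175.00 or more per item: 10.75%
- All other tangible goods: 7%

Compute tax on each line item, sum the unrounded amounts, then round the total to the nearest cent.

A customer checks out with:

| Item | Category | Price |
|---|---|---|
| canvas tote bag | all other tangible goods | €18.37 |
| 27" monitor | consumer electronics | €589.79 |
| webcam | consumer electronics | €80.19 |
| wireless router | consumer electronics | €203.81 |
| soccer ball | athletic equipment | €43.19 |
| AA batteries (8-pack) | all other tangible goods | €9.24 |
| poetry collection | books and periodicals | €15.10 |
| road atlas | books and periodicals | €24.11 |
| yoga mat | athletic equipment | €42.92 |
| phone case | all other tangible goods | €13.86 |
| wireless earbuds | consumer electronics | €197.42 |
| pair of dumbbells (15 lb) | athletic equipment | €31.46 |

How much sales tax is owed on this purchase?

Canvas tote bag €18.37: all other tangible goods → 7% → €1.2859
27" monitor €589.79: consumer electronics, €175.00 or more → 10.75% → €63.402425
Webcam €80.19: consumer electronics, under €175.00 → 3% → €2.4057
Wireless router €203.81: consumer electronics, €175.00 or more → 10.75% → €21.909575
Soccer ball €43.19: athletic equipment → 9.75% → €4.211025
AA batteries (8-pack) €9.24: all other tangible goods → 7% → €0.6468
Poetry collection €15.10: books and periodicals → 5.75% → €0.86825
Road atlas €24.11: books and periodicals → 5.75% → €1.386325
Yoga mat €42.92: athletic equipment → 9.75% → €4.1847
Phone case €13.86: all other tangible goods → 7% → €0.9702
Wireless earbuds €197.42: consumer electronics, €175.00 or more → 10.75% → €21.22265
Pair of dumbbells (15 lb) €31.46: athletic equipment → 9.75% → €3.06735
Unrounded tax sum = €125.5609 → €125.56

€125.56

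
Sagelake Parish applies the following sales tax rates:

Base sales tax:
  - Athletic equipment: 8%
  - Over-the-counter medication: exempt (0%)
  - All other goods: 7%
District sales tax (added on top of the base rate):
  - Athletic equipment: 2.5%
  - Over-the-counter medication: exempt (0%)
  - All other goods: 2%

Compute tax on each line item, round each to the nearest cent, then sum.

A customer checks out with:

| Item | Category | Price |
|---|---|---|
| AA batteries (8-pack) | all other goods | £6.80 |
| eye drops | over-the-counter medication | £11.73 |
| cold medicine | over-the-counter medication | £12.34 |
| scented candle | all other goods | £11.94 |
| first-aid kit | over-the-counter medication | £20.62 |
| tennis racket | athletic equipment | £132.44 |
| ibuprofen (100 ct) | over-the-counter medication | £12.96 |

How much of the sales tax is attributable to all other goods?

AA batteries (8-pack) £6.80: all other goods → 7% + 2% district = 9% → £0.61
Scented candle £11.94: all other goods → 7% + 2% district = 9% → £1.07
Tax on all other goods = £0.61 + £1.07 = £1.68

£1.68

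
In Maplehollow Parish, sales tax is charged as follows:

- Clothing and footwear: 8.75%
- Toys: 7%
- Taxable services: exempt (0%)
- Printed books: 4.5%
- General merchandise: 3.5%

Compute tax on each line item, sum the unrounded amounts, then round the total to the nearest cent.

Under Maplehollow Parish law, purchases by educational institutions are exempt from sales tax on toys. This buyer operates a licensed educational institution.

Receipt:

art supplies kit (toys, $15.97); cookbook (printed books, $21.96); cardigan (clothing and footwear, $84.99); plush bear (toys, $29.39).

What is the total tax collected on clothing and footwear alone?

$7.44

Cardigan $84.99: clothing and footwear → 8.75% → $7.436625
Tax on clothing and footwear: unrounded sum = $7.436625 → $7.44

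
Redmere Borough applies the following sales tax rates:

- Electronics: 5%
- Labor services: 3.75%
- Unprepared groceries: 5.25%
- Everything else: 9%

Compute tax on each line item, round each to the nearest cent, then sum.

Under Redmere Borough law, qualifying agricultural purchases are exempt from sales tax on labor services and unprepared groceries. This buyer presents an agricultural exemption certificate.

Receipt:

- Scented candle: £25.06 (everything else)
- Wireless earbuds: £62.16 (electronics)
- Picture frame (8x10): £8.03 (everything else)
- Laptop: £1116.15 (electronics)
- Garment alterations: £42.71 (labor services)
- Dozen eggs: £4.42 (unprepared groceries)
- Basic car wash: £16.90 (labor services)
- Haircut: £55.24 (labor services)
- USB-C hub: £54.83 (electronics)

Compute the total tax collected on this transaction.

Scented candle £25.06: everything else → 9% → £2.26
Wireless earbuds £62.16: electronics → 5% → £3.11
Picture frame (8x10) £8.03: everything else → 9% → £0.72
Laptop £1116.15: electronics → 5% → £55.81
Garment alterations £42.71: labor services, buyer-exempt → 0% → £0.00
Dozen eggs £4.42: unprepared groceries, buyer-exempt → 0% → £0.00
Basic car wash £16.90: labor services, buyer-exempt → 0% → £0.00
Haircut £55.24: labor services, buyer-exempt → 0% → £0.00
USB-C hub £54.83: electronics → 5% → £2.74
Total tax = £2.26 + £3.11 + £0.72 + £55.81 + £2.74 = £64.64

£64.64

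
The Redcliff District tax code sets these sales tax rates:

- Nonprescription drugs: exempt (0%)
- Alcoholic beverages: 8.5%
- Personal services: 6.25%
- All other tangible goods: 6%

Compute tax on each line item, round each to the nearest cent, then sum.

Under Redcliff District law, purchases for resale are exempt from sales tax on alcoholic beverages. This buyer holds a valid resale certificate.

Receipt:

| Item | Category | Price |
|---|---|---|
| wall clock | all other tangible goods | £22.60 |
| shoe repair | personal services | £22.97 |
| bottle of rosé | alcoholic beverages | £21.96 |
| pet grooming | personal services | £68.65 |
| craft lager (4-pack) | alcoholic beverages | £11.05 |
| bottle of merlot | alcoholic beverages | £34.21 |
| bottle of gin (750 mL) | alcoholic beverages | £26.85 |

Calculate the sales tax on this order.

£7.09

Wall clock £22.60: all other tangible goods → 6% → £1.36
Shoe repair £22.97: personal services → 6.25% → £1.44
Bottle of rosé £21.96: alcoholic beverages, buyer-exempt → 0% → £0.00
Pet grooming £68.65: personal services → 6.25% → £4.29
Craft lager (4-pack) £11.05: alcoholic beverages, buyer-exempt → 0% → £0.00
Bottle of merlot £34.21: alcoholic beverages, buyer-exempt → 0% → £0.00
Bottle of gin (750 mL) £26.85: alcoholic beverages, buyer-exempt → 0% → £0.00
Total tax = £1.36 + £1.44 + £4.29 = £7.09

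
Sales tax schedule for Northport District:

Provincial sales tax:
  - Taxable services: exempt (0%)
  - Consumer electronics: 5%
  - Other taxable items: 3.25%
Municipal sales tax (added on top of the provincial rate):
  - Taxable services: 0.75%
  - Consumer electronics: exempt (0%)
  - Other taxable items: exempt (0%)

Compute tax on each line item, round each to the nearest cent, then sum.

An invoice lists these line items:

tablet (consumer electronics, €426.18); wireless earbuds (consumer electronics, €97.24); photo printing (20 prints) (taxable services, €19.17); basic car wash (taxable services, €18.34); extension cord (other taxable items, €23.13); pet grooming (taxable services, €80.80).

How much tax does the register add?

Tablet €426.18: consumer electronics → 5% + 0% municipal = 5% → €21.31
Wireless earbuds €97.24: consumer electronics → 5% + 0% municipal = 5% → €4.86
Photo printing (20 prints) €19.17: taxable services → 0% + 0.75% municipal = 0.75% → €0.14
Basic car wash €18.34: taxable services → 0% + 0.75% municipal = 0.75% → €0.14
Extension cord €23.13: other taxable items → 3.25% + 0% municipal = 3.25% → €0.75
Pet grooming €80.80: taxable services → 0% + 0.75% municipal = 0.75% → €0.61
Total tax = €21.31 + €4.86 + €0.14 + €0.14 + €0.75 + €0.61 = €27.81

€27.81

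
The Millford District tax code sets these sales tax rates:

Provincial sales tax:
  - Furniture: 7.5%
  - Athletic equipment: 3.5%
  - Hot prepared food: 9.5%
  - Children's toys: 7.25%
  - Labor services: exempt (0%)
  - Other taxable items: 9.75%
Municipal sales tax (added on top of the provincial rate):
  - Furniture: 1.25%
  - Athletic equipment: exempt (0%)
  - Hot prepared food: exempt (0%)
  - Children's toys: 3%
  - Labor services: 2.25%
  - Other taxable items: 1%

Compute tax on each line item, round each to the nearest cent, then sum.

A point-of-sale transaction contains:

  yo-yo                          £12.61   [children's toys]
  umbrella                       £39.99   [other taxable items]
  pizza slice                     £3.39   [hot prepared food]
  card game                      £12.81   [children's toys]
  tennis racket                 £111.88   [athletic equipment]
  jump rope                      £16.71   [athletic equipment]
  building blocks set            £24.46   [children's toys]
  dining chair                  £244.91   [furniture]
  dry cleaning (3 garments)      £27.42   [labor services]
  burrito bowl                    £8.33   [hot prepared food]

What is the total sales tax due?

Yo-yo £12.61: children's toys → 7.25% + 3% municipal = 10.25% → £1.29
Umbrella £39.99: other taxable items → 9.75% + 1% municipal = 10.75% → £4.30
Pizza slice £3.39: hot prepared food → 9.5% + 0% municipal = 9.5% → £0.32
Card game £12.81: children's toys → 7.25% + 3% municipal = 10.25% → £1.31
Tennis racket £111.88: athletic equipment → 3.5% + 0% municipal = 3.5% → £3.92
Jump rope £16.71: athletic equipment → 3.5% + 0% municipal = 3.5% → £0.58
Building blocks set £24.46: children's toys → 7.25% + 3% municipal = 10.25% → £2.51
Dining chair £244.91: furniture → 7.5% + 1.25% municipal = 8.75% → £21.43
Dry cleaning (3 garments) £27.42: labor services → 0% + 2.25% municipal = 2.25% → £0.62
Burrito bowl £8.33: hot prepared food → 9.5% + 0% municipal = 9.5% → £0.79
Total tax = £1.29 + £4.30 + £0.32 + £1.31 + £3.92 + £0.58 + £2.51 + £21.43 + £0.62 + £0.79 = £37.07

£37.07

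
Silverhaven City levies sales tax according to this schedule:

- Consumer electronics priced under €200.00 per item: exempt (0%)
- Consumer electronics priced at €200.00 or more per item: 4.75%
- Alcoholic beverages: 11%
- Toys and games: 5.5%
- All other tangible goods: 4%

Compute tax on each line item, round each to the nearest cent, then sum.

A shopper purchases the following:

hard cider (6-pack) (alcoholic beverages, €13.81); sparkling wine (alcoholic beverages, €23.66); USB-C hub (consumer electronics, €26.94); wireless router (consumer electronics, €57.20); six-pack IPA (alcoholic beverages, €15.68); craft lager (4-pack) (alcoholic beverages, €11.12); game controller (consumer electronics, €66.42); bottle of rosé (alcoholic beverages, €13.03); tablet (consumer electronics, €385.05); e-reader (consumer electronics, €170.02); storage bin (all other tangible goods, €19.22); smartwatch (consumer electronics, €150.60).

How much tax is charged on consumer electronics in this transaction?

USB-C hub €26.94: consumer electronics, under €200.00 → 0% → €0.00
Wireless router €57.20: consumer electronics, under €200.00 → 0% → €0.00
Game controller €66.42: consumer electronics, under €200.00 → 0% → €0.00
Tablet €385.05: consumer electronics, €200.00 or more → 4.75% → €18.29
E-reader €170.02: consumer electronics, under €200.00 → 0% → €0.00
Smartwatch €150.60: consumer electronics, under €200.00 → 0% → €0.00
Tax on consumer electronics = €0.00 + €0.00 + €0.00 + €18.29 + €0.00 + €0.00 = €18.29

€18.29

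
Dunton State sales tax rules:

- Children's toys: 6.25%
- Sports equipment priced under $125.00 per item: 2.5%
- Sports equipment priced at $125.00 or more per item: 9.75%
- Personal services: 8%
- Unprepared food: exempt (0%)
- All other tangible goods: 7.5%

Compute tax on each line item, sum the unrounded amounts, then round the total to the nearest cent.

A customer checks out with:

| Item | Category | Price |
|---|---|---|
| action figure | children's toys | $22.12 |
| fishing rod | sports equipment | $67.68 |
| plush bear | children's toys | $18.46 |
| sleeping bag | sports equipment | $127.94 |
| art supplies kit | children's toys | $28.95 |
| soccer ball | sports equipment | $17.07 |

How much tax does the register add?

$18.94

Action figure $22.12: children's toys → 6.25% → $1.3825
Fishing rod $67.68: sports equipment, under $125.00 → 2.5% → $1.692
Plush bear $18.46: children's toys → 6.25% → $1.15375
Sleeping bag $127.94: sports equipment, $125.00 or more → 9.75% → $12.47415
Art supplies kit $28.95: children's toys → 6.25% → $1.809375
Soccer ball $17.07: sports equipment, under $125.00 → 2.5% → $0.42675
Unrounded tax sum = $18.938525 → $18.94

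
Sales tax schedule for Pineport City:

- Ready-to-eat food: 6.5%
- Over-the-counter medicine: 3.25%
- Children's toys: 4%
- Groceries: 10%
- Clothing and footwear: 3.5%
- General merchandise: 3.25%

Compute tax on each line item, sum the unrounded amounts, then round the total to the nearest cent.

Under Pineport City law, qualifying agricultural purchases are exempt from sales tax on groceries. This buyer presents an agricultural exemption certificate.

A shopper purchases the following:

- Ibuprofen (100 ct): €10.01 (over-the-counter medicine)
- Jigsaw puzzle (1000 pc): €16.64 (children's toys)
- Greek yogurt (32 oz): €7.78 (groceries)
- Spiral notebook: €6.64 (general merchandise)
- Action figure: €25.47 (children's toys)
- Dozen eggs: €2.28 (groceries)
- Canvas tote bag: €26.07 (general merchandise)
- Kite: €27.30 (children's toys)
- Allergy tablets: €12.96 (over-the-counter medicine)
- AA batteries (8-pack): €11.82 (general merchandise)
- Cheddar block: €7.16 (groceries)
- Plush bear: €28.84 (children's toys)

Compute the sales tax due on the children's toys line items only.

€3.93

Jigsaw puzzle (1000 pc) €16.64: children's toys → 4% → €0.6656
Action figure €25.47: children's toys → 4% → €1.0188
Kite €27.30: children's toys → 4% → €1.092
Plush bear €28.84: children's toys → 4% → €1.1536
Tax on children's toys: unrounded sum = €3.93 → €3.93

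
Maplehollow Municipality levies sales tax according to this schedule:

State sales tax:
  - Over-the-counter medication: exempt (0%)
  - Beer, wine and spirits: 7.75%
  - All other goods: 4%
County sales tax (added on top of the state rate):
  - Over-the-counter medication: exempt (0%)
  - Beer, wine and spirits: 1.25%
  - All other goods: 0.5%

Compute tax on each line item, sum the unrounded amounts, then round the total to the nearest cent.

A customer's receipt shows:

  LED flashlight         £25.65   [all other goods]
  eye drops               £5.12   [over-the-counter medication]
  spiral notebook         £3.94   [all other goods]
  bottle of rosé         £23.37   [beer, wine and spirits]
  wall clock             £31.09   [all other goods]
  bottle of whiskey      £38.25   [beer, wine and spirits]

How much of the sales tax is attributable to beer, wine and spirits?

£5.55

Bottle of rosé £23.37: beer, wine and spirits → 7.75% + 1.25% county = 9% → £2.1033
Bottle of whiskey £38.25: beer, wine and spirits → 7.75% + 1.25% county = 9% → £3.4425
Tax on beer, wine and spirits: unrounded sum = £5.5458 → £5.55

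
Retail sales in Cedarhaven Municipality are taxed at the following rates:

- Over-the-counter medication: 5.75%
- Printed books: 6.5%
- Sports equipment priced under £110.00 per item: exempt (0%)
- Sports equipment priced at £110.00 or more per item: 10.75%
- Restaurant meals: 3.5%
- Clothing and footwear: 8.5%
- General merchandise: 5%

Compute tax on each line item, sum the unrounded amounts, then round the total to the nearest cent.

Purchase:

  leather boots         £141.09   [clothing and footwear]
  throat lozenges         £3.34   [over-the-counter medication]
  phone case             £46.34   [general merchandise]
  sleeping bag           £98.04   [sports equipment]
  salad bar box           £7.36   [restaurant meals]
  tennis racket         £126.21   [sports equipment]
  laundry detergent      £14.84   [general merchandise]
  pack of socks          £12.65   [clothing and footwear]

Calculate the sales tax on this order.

Leather boots £141.09: clothing and footwear → 8.5% → £11.99265
Throat lozenges £3.34: over-the-counter medication → 5.75% → £0.19205
Phone case £46.34: general merchandise → 5% → £2.317
Sleeping bag £98.04: sports equipment, under £110.00 → 0% → £0.00
Salad bar box £7.36: restaurant meals → 3.5% → £0.2576
Tennis racket £126.21: sports equipment, £110.00 or more → 10.75% → £13.567575
Laundry detergent £14.84: general merchandise → 5% → £0.742
Pack of socks £12.65: clothing and footwear → 8.5% → £1.07525
Unrounded tax sum = £30.144125 → £30.14

£30.14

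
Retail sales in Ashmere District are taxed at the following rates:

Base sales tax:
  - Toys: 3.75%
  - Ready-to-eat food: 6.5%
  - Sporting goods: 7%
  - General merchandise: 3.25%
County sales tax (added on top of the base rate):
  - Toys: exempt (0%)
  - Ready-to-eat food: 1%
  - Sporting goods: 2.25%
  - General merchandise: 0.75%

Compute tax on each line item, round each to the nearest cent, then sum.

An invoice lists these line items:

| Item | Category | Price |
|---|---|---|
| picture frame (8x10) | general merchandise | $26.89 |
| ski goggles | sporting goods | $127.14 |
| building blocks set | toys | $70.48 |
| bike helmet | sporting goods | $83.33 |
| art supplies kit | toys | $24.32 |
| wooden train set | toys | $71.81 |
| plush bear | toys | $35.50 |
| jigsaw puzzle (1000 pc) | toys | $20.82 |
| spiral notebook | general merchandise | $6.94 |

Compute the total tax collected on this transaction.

Picture frame (8x10) $26.89: general merchandise → 3.25% + 0.75% county = 4% → $1.08
Ski goggles $127.14: sporting goods → 7% + 2.25% county = 9.25% → $11.76
Building blocks set $70.48: toys → 3.75% + 0% county = 3.75% → $2.64
Bike helmet $83.33: sporting goods → 7% + 2.25% county = 9.25% → $7.71
Art supplies kit $24.32: toys → 3.75% + 0% county = 3.75% → $0.91
Wooden train set $71.81: toys → 3.75% + 0% county = 3.75% → $2.69
Plush bear $35.50: toys → 3.75% + 0% county = 3.75% → $1.33
Jigsaw puzzle (1000 pc) $20.82: toys → 3.75% + 0% county = 3.75% → $0.78
Spiral notebook $6.94: general merchandise → 3.25% + 0.75% county = 4% → $0.28
Total tax = $1.08 + $11.76 + $2.64 + $7.71 + $0.91 + $2.69 + $1.33 + $0.78 + $0.28 = $29.18

$29.18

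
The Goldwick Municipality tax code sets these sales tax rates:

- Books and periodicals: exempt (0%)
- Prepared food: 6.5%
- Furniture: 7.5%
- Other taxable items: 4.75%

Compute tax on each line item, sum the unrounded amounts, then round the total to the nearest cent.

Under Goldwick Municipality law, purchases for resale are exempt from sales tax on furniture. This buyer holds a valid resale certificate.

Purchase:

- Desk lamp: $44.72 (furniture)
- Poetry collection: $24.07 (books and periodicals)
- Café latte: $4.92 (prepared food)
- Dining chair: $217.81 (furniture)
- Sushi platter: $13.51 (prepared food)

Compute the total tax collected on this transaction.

Desk lamp $44.72: furniture, buyer-exempt → 0% → $0.00
Poetry collection $24.07: books and periodicals → 0% → $0.00
Café latte $4.92: prepared food → 6.5% → $0.3198
Dining chair $217.81: furniture, buyer-exempt → 0% → $0.00
Sushi platter $13.51: prepared food → 6.5% → $0.87815
Unrounded tax sum = $1.19795 → $1.20

$1.20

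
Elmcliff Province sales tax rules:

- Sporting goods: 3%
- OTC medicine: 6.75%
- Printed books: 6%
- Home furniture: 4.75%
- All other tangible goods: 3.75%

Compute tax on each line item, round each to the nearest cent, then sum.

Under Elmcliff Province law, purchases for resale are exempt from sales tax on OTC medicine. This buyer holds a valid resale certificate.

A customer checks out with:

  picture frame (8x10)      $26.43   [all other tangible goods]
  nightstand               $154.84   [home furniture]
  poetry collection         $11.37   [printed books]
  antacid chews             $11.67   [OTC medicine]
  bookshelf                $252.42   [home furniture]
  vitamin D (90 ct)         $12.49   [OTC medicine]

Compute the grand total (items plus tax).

Picture frame (8x10) $26.43: all other tangible goods → 3.75% → $0.99
Nightstand $154.84: home furniture → 4.75% → $7.35
Poetry collection $11.37: printed books → 6% → $0.68
Antacid chews $11.67: OTC medicine, buyer-exempt → 0% → $0.00
Bookshelf $252.42: home furniture → 4.75% → $11.99
Vitamin D (90 ct) $12.49: OTC medicine, buyer-exempt → 0% → $0.00
Subtotal = $469.22; tax = $21.01; total due = $490.23

$490.23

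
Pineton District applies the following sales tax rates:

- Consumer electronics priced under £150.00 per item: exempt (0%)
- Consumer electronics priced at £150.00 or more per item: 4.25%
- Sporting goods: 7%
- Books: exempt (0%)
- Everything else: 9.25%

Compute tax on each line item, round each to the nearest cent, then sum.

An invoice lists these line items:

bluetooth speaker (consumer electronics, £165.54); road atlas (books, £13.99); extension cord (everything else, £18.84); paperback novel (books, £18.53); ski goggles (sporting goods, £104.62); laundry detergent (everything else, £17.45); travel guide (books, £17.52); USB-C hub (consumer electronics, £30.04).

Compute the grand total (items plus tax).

£404.24

Bluetooth speaker £165.54: consumer electronics, £150.00 or more → 4.25% → £7.04
Road atlas £13.99: books → 0% → £0.00
Extension cord £18.84: everything else → 9.25% → £1.74
Paperback novel £18.53: books → 0% → £0.00
Ski goggles £104.62: sporting goods → 7% → £7.32
Laundry detergent £17.45: everything else → 9.25% → £1.61
Travel guide £17.52: books → 0% → £0.00
USB-C hub £30.04: consumer electronics, under £150.00 → 0% → £0.00
Subtotal = £386.53; tax = £17.71; total due = £404.24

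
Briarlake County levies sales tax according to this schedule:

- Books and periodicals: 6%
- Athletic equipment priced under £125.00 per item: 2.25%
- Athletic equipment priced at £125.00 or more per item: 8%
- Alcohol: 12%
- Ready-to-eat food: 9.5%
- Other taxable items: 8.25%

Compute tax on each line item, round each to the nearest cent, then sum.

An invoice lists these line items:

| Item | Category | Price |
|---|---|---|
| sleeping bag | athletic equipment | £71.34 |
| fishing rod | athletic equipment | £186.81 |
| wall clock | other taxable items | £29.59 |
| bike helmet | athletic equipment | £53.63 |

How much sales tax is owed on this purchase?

£20.20

Sleeping bag £71.34: athletic equipment, under £125.00 → 2.25% → £1.61
Fishing rod £186.81: athletic equipment, £125.00 or more → 8% → £14.94
Wall clock £29.59: other taxable items → 8.25% → £2.44
Bike helmet £53.63: athletic equipment, under £125.00 → 2.25% → £1.21
Total tax = £1.61 + £14.94 + £2.44 + £1.21 = £20.20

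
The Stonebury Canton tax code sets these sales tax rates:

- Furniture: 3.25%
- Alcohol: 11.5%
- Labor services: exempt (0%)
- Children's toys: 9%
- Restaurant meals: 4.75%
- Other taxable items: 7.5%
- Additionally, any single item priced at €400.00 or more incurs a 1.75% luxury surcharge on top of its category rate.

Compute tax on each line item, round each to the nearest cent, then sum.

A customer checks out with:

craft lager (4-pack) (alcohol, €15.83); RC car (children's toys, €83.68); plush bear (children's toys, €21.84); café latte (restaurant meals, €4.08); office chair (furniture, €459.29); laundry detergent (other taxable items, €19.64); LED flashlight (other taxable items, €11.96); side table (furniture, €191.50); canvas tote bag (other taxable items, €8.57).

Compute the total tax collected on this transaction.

€43.70

Craft lager (4-pack) €15.83: alcohol → 11.5% → €1.82
RC car €83.68: children's toys → 9% → €7.53
Plush bear €21.84: children's toys → 9% → €1.97
Café latte €4.08: restaurant meals → 4.75% → €0.19
Office chair €459.29: furniture → 3.25% + 1.75% surcharge = 5% → €22.96
Laundry detergent €19.64: other taxable items → 7.5% → €1.47
LED flashlight €11.96: other taxable items → 7.5% → €0.90
Side table €191.50: furniture → 3.25% → €6.22
Canvas tote bag €8.57: other taxable items → 7.5% → €0.64
Total tax = €1.82 + €7.53 + €1.97 + €0.19 + €22.96 + €1.47 + €0.90 + €6.22 + €0.64 = €43.70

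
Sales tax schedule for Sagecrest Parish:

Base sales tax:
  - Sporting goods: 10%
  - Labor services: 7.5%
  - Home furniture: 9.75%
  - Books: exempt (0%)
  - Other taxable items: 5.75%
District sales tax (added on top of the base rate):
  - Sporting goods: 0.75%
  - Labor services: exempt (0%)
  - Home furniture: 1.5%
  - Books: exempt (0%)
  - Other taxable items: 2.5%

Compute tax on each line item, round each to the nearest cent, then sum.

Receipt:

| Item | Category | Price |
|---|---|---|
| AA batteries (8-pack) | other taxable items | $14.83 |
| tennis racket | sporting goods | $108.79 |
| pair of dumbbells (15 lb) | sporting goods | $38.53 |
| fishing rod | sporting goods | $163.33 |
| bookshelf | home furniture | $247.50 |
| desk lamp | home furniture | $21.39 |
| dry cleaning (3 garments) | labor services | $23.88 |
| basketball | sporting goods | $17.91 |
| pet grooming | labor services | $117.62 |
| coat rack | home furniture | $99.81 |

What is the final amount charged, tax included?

AA batteries (8-pack) $14.83: other taxable items → 5.75% + 2.5% district = 8.25% → $1.22
Tennis racket $108.79: sporting goods → 10% + 0.75% district = 10.75% → $11.69
Pair of dumbbells (15 lb) $38.53: sporting goods → 10% + 0.75% district = 10.75% → $4.14
Fishing rod $163.33: sporting goods → 10% + 0.75% district = 10.75% → $17.56
Bookshelf $247.50: home furniture → 9.75% + 1.5% district = 11.25% → $27.84
Desk lamp $21.39: home furniture → 9.75% + 1.5% district = 11.25% → $2.41
Dry cleaning (3 garments) $23.88: labor services → 7.5% + 0% district = 7.5% → $1.79
Basketball $17.91: sporting goods → 10% + 0.75% district = 10.75% → $1.93
Pet grooming $117.62: labor services → 7.5% + 0% district = 7.5% → $8.82
Coat rack $99.81: home furniture → 9.75% + 1.5% district = 11.25% → $11.23
Subtotal = $853.59; tax = $88.63; total due = $942.22

$942.22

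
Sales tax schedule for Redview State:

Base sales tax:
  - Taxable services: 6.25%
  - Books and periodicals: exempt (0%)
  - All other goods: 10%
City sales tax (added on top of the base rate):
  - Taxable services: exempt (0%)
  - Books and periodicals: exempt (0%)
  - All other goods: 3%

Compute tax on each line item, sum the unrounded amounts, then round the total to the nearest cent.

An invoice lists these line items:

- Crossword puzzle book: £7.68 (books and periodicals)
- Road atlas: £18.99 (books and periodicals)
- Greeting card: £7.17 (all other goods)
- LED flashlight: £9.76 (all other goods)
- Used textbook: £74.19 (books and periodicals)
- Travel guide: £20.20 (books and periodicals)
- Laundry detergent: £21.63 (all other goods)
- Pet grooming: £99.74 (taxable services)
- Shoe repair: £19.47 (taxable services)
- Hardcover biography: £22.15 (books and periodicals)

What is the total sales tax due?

Crossword puzzle book £7.68: books and periodicals → 0% + 0% city = 0% → £0.00
Road atlas £18.99: books and periodicals → 0% + 0% city = 0% → £0.00
Greeting card £7.17: all other goods → 10% + 3% city = 13% → £0.9321
LED flashlight £9.76: all other goods → 10% + 3% city = 13% → £1.2688
Used textbook £74.19: books and periodicals → 0% + 0% city = 0% → £0.00
Travel guide £20.20: books and periodicals → 0% + 0% city = 0% → £0.00
Laundry detergent £21.63: all other goods → 10% + 3% city = 13% → £2.8119
Pet grooming £99.74: taxable services → 6.25% + 0% city = 6.25% → £6.23375
Shoe repair £19.47: taxable services → 6.25% + 0% city = 6.25% → £1.216875
Hardcover biography £22.15: books and periodicals → 0% + 0% city = 0% → £0.00
Unrounded tax sum = £12.463425 → £12.46

£12.46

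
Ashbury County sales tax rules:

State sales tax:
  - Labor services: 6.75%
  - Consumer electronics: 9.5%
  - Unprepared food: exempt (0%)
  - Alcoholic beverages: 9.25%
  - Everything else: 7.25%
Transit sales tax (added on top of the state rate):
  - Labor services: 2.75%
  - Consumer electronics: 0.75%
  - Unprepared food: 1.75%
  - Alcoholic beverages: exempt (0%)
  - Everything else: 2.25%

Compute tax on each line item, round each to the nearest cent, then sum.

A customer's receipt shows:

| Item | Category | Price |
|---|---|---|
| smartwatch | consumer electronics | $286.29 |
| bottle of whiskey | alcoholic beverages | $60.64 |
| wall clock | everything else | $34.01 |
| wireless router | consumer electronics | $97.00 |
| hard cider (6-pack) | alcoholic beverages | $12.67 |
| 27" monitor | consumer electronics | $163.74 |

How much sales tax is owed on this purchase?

Smartwatch $286.29: consumer electronics → 9.5% + 0.75% transit = 10.25% → $29.34
Bottle of whiskey $60.64: alcoholic beverages → 9.25% + 0% transit = 9.25% → $5.61
Wall clock $34.01: everything else → 7.25% + 2.25% transit = 9.5% → $3.23
Wireless router $97.00: consumer electronics → 9.5% + 0.75% transit = 10.25% → $9.94
Hard cider (6-pack) $12.67: alcoholic beverages → 9.25% + 0% transit = 9.25% → $1.17
27" monitor $163.74: consumer electronics → 9.5% + 0.75% transit = 10.25% → $16.78
Total tax = $29.34 + $5.61 + $3.23 + $9.94 + $1.17 + $16.78 = $66.07

$66.07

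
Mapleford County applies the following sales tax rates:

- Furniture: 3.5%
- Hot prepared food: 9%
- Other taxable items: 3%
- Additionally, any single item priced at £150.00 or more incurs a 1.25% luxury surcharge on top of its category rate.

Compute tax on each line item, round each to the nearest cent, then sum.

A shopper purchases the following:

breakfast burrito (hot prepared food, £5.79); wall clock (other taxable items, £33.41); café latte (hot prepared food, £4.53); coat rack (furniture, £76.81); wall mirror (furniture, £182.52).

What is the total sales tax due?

£13.29

Breakfast burrito £5.79: hot prepared food → 9% → £0.52
Wall clock £33.41: other taxable items → 3% → £1.00
Café latte £4.53: hot prepared food → 9% → £0.41
Coat rack £76.81: furniture → 3.5% → £2.69
Wall mirror £182.52: furniture → 3.5% + 1.25% surcharge = 4.75% → £8.67
Total tax = £0.52 + £1.00 + £0.41 + £2.69 + £8.67 = £13.29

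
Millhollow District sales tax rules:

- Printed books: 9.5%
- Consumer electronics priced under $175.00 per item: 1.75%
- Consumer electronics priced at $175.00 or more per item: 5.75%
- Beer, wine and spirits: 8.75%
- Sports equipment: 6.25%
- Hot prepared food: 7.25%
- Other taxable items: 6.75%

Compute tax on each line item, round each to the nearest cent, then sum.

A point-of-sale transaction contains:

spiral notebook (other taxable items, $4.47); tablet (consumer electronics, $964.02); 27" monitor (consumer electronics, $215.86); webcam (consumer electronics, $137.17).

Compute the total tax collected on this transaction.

$70.54

Spiral notebook $4.47: other taxable items → 6.75% → $0.30
Tablet $964.02: consumer electronics, $175.00 or more → 5.75% → $55.43
27" monitor $215.86: consumer electronics, $175.00 or more → 5.75% → $12.41
Webcam $137.17: consumer electronics, under $175.00 → 1.75% → $2.40
Total tax = $0.30 + $55.43 + $12.41 + $2.40 = $70.54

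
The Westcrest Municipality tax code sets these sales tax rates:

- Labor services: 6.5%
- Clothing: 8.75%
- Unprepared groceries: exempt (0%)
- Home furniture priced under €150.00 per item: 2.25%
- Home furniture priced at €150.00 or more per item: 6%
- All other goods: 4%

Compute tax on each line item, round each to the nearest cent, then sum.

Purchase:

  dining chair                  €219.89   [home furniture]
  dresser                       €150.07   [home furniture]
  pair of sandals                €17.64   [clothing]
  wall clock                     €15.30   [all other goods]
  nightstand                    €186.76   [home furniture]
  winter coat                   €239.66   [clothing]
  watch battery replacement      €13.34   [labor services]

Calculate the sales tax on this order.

€57.39

Dining chair €219.89: home furniture, €150.00 or more → 6% → €13.19
Dresser €150.07: home furniture, €150.00 or more → 6% → €9.00
Pair of sandals €17.64: clothing → 8.75% → €1.54
Wall clock €15.30: all other goods → 4% → €0.61
Nightstand €186.76: home furniture, €150.00 or more → 6% → €11.21
Winter coat €239.66: clothing → 8.75% → €20.97
Watch battery replacement €13.34: labor services → 6.5% → €0.87
Total tax = €13.19 + €9.00 + €1.54 + €0.61 + €11.21 + €20.97 + €0.87 = €57.39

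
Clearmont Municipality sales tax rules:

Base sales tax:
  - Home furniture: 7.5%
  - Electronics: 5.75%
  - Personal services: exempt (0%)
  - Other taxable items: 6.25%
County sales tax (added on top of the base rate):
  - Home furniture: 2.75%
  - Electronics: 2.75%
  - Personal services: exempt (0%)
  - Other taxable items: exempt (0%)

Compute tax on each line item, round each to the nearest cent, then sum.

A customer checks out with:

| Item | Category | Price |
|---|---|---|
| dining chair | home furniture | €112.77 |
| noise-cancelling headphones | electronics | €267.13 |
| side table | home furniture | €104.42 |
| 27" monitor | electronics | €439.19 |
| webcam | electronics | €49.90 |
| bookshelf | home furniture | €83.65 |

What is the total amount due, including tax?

€1152.17

Dining chair €112.77: home furniture → 7.5% + 2.75% county = 10.25% → €11.56
Noise-cancelling headphones €267.13: electronics → 5.75% + 2.75% county = 8.5% → €22.71
Side table €104.42: home furniture → 7.5% + 2.75% county = 10.25% → €10.70
27" monitor €439.19: electronics → 5.75% + 2.75% county = 8.5% → €37.33
Webcam €49.90: electronics → 5.75% + 2.75% county = 8.5% → €4.24
Bookshelf €83.65: home furniture → 7.5% + 2.75% county = 10.25% → €8.57
Subtotal = €1057.06; tax = €95.11; total due = €1152.17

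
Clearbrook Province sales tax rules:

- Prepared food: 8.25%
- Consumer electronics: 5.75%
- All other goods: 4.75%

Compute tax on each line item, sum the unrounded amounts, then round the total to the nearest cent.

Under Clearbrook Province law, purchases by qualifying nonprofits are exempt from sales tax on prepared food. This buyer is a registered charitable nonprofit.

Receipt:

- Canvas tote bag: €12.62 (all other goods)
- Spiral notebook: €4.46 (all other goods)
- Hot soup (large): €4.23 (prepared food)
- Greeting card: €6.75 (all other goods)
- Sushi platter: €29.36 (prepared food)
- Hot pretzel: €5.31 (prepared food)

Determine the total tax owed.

Canvas tote bag €12.62: all other goods → 4.75% → €0.59945
Spiral notebook €4.46: all other goods → 4.75% → €0.21185
Hot soup (large) €4.23: prepared food, buyer-exempt → 0% → €0.00
Greeting card €6.75: all other goods → 4.75% → €0.320625
Sushi platter €29.36: prepared food, buyer-exempt → 0% → €0.00
Hot pretzel €5.31: prepared food, buyer-exempt → 0% → €0.00
Unrounded tax sum = €1.131925 → €1.13

€1.13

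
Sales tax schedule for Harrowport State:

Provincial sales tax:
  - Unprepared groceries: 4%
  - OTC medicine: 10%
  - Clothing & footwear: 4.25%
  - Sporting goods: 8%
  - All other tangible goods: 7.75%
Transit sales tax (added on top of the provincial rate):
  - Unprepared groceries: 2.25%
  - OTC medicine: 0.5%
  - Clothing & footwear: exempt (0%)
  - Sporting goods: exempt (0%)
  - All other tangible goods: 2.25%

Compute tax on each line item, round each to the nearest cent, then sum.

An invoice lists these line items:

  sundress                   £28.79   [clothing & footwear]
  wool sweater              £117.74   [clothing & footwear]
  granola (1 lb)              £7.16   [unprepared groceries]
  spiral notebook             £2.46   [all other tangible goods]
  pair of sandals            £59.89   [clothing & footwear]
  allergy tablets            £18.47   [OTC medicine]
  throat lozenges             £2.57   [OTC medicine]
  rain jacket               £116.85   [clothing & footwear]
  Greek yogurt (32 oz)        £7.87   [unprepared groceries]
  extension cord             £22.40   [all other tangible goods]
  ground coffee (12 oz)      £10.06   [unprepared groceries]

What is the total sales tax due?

£20.01

Sundress £28.79: clothing & footwear → 4.25% + 0% transit = 4.25% → £1.22
Wool sweater £117.74: clothing & footwear → 4.25% + 0% transit = 4.25% → £5.00
Granola (1 lb) £7.16: unprepared groceries → 4% + 2.25% transit = 6.25% → £0.45
Spiral notebook £2.46: all other tangible goods → 7.75% + 2.25% transit = 10% → £0.25
Pair of sandals £59.89: clothing & footwear → 4.25% + 0% transit = 4.25% → £2.55
Allergy tablets £18.47: OTC medicine → 10% + 0.5% transit = 10.5% → £1.94
Throat lozenges £2.57: OTC medicine → 10% + 0.5% transit = 10.5% → £0.27
Rain jacket £116.85: clothing & footwear → 4.25% + 0% transit = 4.25% → £4.97
Greek yogurt (32 oz) £7.87: unprepared groceries → 4% + 2.25% transit = 6.25% → £0.49
Extension cord £22.40: all other tangible goods → 7.75% + 2.25% transit = 10% → £2.24
Ground coffee (12 oz) £10.06: unprepared groceries → 4% + 2.25% transit = 6.25% → £0.63
Total tax = £1.22 + £5.00 + £0.45 + £0.25 + £2.55 + £1.94 + £0.27 + £4.97 + £0.49 + £2.24 + £0.63 = £20.01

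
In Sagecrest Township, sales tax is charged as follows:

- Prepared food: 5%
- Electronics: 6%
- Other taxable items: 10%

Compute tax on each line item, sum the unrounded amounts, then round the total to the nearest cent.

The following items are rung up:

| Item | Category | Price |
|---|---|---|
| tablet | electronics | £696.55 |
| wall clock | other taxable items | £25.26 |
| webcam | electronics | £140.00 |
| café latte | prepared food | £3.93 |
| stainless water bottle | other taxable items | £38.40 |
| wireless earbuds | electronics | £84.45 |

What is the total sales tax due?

£61.82

Tablet £696.55: electronics → 6% → £41.793
Wall clock £25.26: other taxable items → 10% → £2.526
Webcam £140.00: electronics → 6% → £8.40
Café latte £3.93: prepared food → 5% → £0.1965
Stainless water bottle £38.40: other taxable items → 10% → £3.84
Wireless earbuds £84.45: electronics → 6% → £5.067
Unrounded tax sum = £61.8225 → £61.82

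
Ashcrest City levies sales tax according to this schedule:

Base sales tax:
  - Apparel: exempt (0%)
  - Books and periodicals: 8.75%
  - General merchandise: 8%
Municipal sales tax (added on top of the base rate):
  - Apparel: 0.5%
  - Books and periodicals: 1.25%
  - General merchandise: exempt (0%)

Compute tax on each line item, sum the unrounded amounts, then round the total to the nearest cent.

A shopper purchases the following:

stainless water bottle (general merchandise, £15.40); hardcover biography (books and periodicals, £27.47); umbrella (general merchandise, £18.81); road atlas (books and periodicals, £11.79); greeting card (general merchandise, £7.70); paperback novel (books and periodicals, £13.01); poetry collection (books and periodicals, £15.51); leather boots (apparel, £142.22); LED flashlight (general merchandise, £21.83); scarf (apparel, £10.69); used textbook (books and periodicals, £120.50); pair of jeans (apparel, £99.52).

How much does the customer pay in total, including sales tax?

Stainless water bottle £15.40: general merchandise → 8% + 0% municipal = 8% → £1.232
Hardcover biography £27.47: books and periodicals → 8.75% + 1.25% municipal = 10% → £2.747
Umbrella £18.81: general merchandise → 8% + 0% municipal = 8% → £1.5048
Road atlas £11.79: books and periodicals → 8.75% + 1.25% municipal = 10% → £1.179
Greeting card £7.70: general merchandise → 8% + 0% municipal = 8% → £0.616
Paperback novel £13.01: books and periodicals → 8.75% + 1.25% municipal = 10% → £1.301
Poetry collection £15.51: books and periodicals → 8.75% + 1.25% municipal = 10% → £1.551
Leather boots £142.22: apparel → 0% + 0.5% municipal = 0.5% → £0.7111
LED flashlight £21.83: general merchandise → 8% + 0% municipal = 8% → £1.7464
Scarf £10.69: apparel → 0% + 0.5% municipal = 0.5% → £0.05345
Used textbook £120.50: books and periodicals → 8.75% + 1.25% municipal = 10% → £12.05
Pair of jeans £99.52: apparel → 0% + 0.5% municipal = 0.5% → £0.4976
Subtotal = £504.45; unrounded tax = £25.18935 → £25.19; total due = £529.64

£529.64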